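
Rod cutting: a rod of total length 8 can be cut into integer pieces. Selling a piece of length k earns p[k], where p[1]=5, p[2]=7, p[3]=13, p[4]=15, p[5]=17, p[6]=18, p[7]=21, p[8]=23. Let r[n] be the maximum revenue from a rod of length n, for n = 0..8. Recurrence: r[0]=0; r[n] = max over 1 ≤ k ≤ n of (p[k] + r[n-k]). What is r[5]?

25

   n    0    1    2    3    4    5    6    7    8
r[n]    0    5   10   15   20   25   30   35   40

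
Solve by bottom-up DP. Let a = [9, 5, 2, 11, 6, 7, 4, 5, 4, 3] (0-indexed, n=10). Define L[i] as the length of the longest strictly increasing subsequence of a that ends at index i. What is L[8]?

2

   i    0    1    2    3    4    5    6    7    8    9
a[i]    9    5    2   11    6    7    4    5    4    3
L[i]    1    1    1    2    2    3    2    3    2    2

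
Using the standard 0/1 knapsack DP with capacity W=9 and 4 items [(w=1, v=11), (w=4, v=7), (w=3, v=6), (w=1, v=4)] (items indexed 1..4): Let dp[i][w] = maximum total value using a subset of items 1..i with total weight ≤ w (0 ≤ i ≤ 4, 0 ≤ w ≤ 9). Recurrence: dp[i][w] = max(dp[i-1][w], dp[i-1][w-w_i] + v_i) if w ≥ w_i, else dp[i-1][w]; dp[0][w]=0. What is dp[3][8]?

i\w   0   1   2   3   4   5   6   7   8   9
  0   0   0   0   0   0   0   0   0   0   0
  1   0  11  11  11  11  11  11  11  11  11
  2   0  11  11  11  11  18  18  18  18  18
  3   0  11  11  11  17  18  18  18  24  24
  4   0  11  15  15  17  21  22  22  24  28

24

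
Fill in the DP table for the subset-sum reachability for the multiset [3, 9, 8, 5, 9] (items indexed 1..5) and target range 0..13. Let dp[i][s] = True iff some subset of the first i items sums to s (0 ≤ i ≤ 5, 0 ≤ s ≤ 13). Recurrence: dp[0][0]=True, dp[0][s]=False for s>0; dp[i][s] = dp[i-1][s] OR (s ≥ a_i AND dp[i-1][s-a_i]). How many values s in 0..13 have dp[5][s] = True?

i\s   0   1   2   3   4   5   6   7   8   9  10  11  12  13
  0   T   F   F   F   F   F   F   F   F   F   F   F   F   F
  1   T   F   F   T   F   F   F   F   F   F   F   F   F   F
  2   T   F   F   T   F   F   F   F   F   T   F   F   T   F
  3   T   F   F   T   F   F   F   F   T   T   F   T   T   F
  4   T   F   F   T   F   T   F   F   T   T   F   T   T   T
  5   T   F   F   T   F   T   F   F   T   T   F   T   T   T

8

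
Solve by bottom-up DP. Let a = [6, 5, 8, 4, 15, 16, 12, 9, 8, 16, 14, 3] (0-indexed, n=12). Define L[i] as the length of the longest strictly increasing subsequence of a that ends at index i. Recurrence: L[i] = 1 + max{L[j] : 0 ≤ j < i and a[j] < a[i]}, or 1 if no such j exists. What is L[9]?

4

   i    0    1    2    3    4    5    6    7    8    9   10   11
a[i]    6    5    8    4   15   16   12    9    8   16   14    3
L[i]    1    1    2    1    3    4    3    3    2    4    4    1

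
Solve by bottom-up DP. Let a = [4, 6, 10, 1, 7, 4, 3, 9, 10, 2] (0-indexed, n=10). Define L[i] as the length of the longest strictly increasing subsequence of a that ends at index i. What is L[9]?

2

   i    0    1    2    3    4    5    6    7    8    9
a[i]    4    6   10    1    7    4    3    9   10    2
L[i]    1    2    3    1    3    2    2    4    5    2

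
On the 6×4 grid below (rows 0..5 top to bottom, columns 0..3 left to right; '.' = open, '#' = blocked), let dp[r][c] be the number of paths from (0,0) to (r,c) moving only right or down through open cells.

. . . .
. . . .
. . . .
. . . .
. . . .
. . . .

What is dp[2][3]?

r\c   0   1   2   3
  0   1   1   1   1
  1   1   2   3   4
  2   1   3   6  10
  3   1   4  10  20
  4   1   5  15  35
  5   1   6  21  56

10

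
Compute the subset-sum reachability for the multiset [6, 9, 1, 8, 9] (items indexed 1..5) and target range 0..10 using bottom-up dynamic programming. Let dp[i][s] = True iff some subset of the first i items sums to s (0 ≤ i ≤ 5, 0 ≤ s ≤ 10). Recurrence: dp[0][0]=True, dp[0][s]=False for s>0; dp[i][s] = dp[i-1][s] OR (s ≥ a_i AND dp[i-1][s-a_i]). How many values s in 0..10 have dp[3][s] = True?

6

i\s   0   1   2   3   4   5   6   7   8   9  10
  0   T   F   F   F   F   F   F   F   F   F   F
  1   T   F   F   F   F   F   T   F   F   F   F
  2   T   F   F   F   F   F   T   F   F   T   F
  3   T   T   F   F   F   F   T   T   F   T   T
  4   T   T   F   F   F   F   T   T   T   T   T
  5   T   T   F   F   F   F   T   T   T   T   T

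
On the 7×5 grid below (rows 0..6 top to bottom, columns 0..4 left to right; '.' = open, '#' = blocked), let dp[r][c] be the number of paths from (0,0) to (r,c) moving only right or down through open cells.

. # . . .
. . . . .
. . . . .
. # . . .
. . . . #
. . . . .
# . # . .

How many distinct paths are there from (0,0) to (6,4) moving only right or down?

r\c   0   1   2   3   4
  0   1   0   0   0   0
  1   1   1   1   1   1
  2   1   2   3   4   5
  3   1   0   3   7  12
  4   1   1   4  11   0
  5   1   2   6  17  17
  6   0   2   0  17  34

34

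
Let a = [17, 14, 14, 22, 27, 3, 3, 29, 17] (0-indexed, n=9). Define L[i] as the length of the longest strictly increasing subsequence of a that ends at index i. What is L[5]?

1

   i    0    1    2    3    4    5    6    7    8
a[i]   17   14   14   22   27    3    3   29   17
L[i]    1    1    1    2    3    1    1    4    2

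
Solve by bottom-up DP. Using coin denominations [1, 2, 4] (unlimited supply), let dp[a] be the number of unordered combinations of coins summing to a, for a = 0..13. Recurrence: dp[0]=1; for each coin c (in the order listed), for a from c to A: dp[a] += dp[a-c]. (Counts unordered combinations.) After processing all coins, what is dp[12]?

after  coin     0     1     2     3     4     5     6     7     8     9    10    11    12    13
          1     1     1     1     1     1     1     1     1     1     1     1     1     1     1
          2     1     1     2     2     3     3     4     4     5     5     6     6     7     7
          4     1     1     2     2     4     4     6     6     9     9    12    12    16    16

16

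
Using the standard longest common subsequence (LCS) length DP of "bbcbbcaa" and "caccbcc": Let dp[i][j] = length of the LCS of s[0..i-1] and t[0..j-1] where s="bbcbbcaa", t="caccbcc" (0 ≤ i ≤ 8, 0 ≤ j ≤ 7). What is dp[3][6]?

2

   ''  c  a  c  c  b  c  c
''  0  0  0  0  0  0  0  0
 b  0  0  0  0  0  1  1  1
 b  0  0  0  0  0  1  1  1
 c  0  1  1  1  1  1  2  2
 b  0  1  1  1  1  2  2  2
 b  0  1  1  1  1  2  2  2
 c  0  1  1  2  2  2  3  3
 a  0  1  2  2  2  2  3  3
 a  0  1  2  2  2  2  3  3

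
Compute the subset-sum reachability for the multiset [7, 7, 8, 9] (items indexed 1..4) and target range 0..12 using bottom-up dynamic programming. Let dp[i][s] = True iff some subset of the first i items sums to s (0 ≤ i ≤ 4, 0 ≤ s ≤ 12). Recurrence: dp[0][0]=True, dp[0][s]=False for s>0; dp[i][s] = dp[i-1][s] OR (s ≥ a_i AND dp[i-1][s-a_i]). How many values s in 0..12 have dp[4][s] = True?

i\s   0   1   2   3   4   5   6   7   8   9  10  11  12
  0   T   F   F   F   F   F   F   F   F   F   F   F   F
  1   T   F   F   F   F   F   F   T   F   F   F   F   F
  2   T   F   F   F   F   F   F   T   F   F   F   F   F
  3   T   F   F   F   F   F   F   T   T   F   F   F   F
  4   T   F   F   F   F   F   F   T   T   T   F   F   F

4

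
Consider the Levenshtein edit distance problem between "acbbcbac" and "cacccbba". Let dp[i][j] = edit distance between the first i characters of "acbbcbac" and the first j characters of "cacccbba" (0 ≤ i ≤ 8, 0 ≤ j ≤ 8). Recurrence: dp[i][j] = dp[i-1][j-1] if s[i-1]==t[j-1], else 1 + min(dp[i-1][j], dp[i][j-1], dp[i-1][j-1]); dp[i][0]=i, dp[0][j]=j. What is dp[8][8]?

   ''  c  a  c  c  c  b  b  a
''  0  1  2  3  4  5  6  7  8
 a  1  1  1  2  3  4  5  6  7
 c  2  1  2  1  2  3  4  5  6
 b  3  2  2  2  2  3  3  4  5
 b  4  3  3  3  3  3  3  3  4
 c  5  4  4  3  3  3  4  4  4
 b  6  5  5  4  4  4  3  4  5
 a  7  6  5  5  5  5  4  4  4
 c  8  7  6  5  5  5  5  5  5

5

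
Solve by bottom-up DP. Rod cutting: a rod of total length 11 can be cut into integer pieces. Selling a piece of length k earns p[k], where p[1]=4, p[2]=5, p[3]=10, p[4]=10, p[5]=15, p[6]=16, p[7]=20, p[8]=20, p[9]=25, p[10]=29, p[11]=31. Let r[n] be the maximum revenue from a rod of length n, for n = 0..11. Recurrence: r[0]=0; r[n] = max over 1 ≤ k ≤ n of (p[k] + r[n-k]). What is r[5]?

20

   n    0    1    2    3    4    5    6    7    8    9   10   11
r[n]    0    4    8   12   16   20   24   28   32   36   40   44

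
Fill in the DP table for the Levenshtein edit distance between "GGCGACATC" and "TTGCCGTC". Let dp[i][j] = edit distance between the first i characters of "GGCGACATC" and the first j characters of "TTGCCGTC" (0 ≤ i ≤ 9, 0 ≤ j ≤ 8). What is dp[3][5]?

3

   ''  T  T  G  C  C  G  T  C
''  0  1  2  3  4  5  6  7  8
 G  1  1  2  2  3  4  5  6  7
 G  2  2  2  2  3  4  4  5  6
 C  3  3  3  3  2  3  4  5  5
 G  4  4  4  3  3  3  3  4  5
 A  5  5  5  4  4  4  4  4  5
 C  6  6  6  5  4  4  5  5  4
 A  7  7  7  6  5  5  5  6  5
 T  8  7  7  7  6  6  6  5  6
 C  9  8  8  8  7  6  7  6  5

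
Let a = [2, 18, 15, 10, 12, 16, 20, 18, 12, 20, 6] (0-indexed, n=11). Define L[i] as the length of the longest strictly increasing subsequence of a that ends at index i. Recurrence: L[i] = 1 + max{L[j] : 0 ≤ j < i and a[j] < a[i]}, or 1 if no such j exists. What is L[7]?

5

   i    0    1    2    3    4    5    6    7    8    9   10
a[i]    2   18   15   10   12   16   20   18   12   20    6
L[i]    1    2    2    2    3    4    5    5    3    6    2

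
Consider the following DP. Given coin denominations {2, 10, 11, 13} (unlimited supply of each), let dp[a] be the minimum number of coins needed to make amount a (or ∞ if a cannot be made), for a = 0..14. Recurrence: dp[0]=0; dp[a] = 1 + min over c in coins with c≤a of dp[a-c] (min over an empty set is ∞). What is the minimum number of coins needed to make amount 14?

 a  0  1  2  3  4  5  6  7  8  9 10 11 12 13 14
dp  0  -  1  -  2  -  3  -  4  -  1  1  2  1  3
(- denotes ∞ / unreachable)

3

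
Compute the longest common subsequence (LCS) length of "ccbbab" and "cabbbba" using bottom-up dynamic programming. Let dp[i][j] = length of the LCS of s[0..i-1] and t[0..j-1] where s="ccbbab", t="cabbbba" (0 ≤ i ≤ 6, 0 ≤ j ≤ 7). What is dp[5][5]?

   ''  c  a  b  b  b  b  a
''  0  0  0  0  0  0  0  0
 c  0  1  1  1  1  1  1  1
 c  0  1  1  1  1  1  1  1
 b  0  1  1  2  2  2  2  2
 b  0  1  1  2  3  3  3  3
 a  0  1  2  2  3  3  3  4
 b  0  1  2  3  3  4  4  4

3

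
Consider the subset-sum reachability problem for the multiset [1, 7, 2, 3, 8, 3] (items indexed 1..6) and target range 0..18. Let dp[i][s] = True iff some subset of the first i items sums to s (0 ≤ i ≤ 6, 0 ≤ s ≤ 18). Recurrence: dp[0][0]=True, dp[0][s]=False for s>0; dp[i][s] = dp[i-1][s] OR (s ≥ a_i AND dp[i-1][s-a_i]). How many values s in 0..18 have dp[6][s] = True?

i\s   0   1   2   3   4   5   6   7   8   9  10  11  12  13  14  15  16  17  18
  0   T   F   F   F   F   F   F   F   F   F   F   F   F   F   F   F   F   F   F
  1   T   T   F   F   F   F   F   F   F   F   F   F   F   F   F   F   F   F   F
  2   T   T   F   F   F   F   F   T   T   F   F   F   F   F   F   F   F   F   F
  3   T   T   T   T   F   F   F   T   T   T   T   F   F   F   F   F   F   F   F
  4   T   T   T   T   T   T   T   T   T   T   T   T   T   T   F   F   F   F   F
  5   T   T   T   T   T   T   T   T   T   T   T   T   T   T   T   T   T   T   T
  6   T   T   T   T   T   T   T   T   T   T   T   T   T   T   T   T   T   T   T

19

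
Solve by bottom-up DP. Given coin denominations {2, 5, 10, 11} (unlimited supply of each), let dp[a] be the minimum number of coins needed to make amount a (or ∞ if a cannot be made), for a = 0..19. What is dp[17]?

 a  0  1  2  3  4  5  6  7  8  9 10 11 12 13 14 15 16 17 18 19
dp  0  -  1  -  2  1  3  2  4  3  1  1  2  2  3  2  2  3  3  4
(- denotes ∞ / unreachable)

3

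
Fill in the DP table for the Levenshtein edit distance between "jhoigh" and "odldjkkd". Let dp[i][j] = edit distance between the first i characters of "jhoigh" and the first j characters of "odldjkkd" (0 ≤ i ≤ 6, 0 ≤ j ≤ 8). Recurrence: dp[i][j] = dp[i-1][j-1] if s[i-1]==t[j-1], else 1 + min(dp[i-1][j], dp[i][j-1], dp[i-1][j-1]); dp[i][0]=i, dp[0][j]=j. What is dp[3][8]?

   ''  o  d  l  d  j  k  k  d
''  0  1  2  3  4  5  6  7  8
 j  1  1  2  3  4  4  5  6  7
 h  2  2  2  3  4  5  5  6  7
 o  3  2  3  3  4  5  6  6  7
 i  4  3  3  4  4  5  6  7  7
 g  5  4  4  4  5  5  6  7  8
 h  6  5  5  5  5  6  6  7  8

7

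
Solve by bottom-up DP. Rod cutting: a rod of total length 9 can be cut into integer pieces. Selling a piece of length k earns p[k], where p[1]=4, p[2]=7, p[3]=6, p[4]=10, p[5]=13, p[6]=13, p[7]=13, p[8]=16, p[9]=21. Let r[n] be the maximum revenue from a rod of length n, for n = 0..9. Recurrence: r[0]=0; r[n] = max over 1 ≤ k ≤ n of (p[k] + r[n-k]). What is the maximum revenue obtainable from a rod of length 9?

   n    0    1    2    3    4    5    6    7    8    9
r[n]    0    4    8   12   16   20   24   28   32   36

36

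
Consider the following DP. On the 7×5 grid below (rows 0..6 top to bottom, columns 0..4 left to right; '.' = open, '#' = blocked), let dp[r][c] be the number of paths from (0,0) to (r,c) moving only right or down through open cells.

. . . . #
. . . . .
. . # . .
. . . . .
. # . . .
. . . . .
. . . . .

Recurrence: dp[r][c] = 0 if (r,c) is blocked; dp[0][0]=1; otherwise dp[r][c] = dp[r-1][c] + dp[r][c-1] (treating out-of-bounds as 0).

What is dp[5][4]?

r\c   0   1   2   3   4
  0   1   1   1   1   0
  1   1   2   3   4   4
  2   1   3   0   4   8
  3   1   4   4   8  16
  4   1   0   4  12  28
  5   1   1   5  17  45
  6   1   2   7  24  69

45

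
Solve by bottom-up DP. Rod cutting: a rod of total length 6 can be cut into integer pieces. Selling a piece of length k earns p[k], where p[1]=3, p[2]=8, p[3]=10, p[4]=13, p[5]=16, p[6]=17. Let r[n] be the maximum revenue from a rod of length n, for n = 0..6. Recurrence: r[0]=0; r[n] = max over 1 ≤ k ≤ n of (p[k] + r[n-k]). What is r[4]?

   n    0    1    2    3    4    5    6
r[n]    0    3    8   11   16   19   24

16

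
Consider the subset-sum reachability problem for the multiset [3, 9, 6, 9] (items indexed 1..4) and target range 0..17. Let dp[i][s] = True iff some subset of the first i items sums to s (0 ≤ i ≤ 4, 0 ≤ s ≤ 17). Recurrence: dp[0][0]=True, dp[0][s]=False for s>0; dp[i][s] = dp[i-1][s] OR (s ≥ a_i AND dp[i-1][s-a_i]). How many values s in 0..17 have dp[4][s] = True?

i\s   0   1   2   3   4   5   6   7   8   9  10  11  12  13  14  15  16  17
  0   T   F   F   F   F   F   F   F   F   F   F   F   F   F   F   F   F   F
  1   T   F   F   T   F   F   F   F   F   F   F   F   F   F   F   F   F   F
  2   T   F   F   T   F   F   F   F   F   T   F   F   T   F   F   F   F   F
  3   T   F   F   T   F   F   T   F   F   T   F   F   T   F   F   T   F   F
  4   T   F   F   T   F   F   T   F   F   T   F   F   T   F   F   T   F   F

6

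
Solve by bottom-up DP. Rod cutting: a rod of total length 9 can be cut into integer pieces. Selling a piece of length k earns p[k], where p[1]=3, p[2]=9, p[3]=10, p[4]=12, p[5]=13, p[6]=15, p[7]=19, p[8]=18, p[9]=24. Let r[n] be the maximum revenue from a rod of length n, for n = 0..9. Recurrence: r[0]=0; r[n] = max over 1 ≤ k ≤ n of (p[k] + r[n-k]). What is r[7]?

   n    0    1    2    3    4    5    6    7    8    9
r[n]    0    3    9   12   18   21   27   30   36   39

30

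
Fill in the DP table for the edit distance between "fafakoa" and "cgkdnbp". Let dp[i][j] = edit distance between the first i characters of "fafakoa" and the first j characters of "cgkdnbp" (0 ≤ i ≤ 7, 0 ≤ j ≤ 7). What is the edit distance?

   ''  c  g  k  d  n  b  p
''  0  1  2  3  4  5  6  7
 f  1  1  2  3  4  5  6  7
 a  2  2  2  3  4  5  6  7
 f  3  3  3  3  4  5  6  7
 a  4  4  4  4  4  5  6  7
 k  5  5  5  4  5  5  6  7
 o  6  6  6  5  5  6  6  7
 a  7  7  7  6  6  6  7  7

7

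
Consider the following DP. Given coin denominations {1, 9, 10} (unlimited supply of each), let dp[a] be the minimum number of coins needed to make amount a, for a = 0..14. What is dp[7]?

7

 a  0  1  2  3  4  5  6  7  8  9 10 11 12 13 14
dp  0  1  2  3  4  5  6  7  8  1  1  2  3  4  5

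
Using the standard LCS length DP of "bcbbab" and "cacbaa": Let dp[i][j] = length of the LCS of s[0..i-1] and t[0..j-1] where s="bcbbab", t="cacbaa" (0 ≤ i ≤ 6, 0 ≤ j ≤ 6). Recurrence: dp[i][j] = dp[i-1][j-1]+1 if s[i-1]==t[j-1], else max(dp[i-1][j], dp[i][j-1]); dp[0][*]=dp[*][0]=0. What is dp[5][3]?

2

   ''  c  a  c  b  a  a
''  0  0  0  0  0  0  0
 b  0  0  0  0  1  1  1
 c  0  1  1  1  1  1  1
 b  0  1  1  1  2  2  2
 b  0  1  1  1  2  2  2
 a  0  1  2  2  2  3  3
 b  0  1  2  2  3  3  3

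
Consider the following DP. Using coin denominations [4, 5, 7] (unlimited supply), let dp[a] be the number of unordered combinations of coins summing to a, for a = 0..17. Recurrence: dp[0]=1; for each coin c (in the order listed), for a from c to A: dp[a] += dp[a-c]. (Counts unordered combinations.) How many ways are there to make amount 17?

after  coin     0     1     2     3     4     5     6     7     8     9    10    11    12    13    14    15    16    17
          4     1     0     0     0     1     0     0     0     1     0     0     0     1     0     0     0     1     0
          5     1     0     0     0     1     1     0     0     1     1     1     0     1     1     1     1     1     1
          7     1     0     0     0     1     1     0     1     1     1     1     1     2     1     2     2     2     2

2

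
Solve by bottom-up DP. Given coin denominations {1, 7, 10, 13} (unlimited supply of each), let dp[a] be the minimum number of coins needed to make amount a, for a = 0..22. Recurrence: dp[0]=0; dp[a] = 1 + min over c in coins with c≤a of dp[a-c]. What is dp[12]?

3

 a  0  1  2  3  4  5  6  7  8  9 10 11 12 13 14 15 16 17 18 19 20 21 22
dp  0  1  2  3  4  5  6  1  2  3  1  2  3  1  2  3  4  2  3  4  2  3  4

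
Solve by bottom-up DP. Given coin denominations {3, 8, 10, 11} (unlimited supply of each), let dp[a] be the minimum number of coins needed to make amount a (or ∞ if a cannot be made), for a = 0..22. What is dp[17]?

 a  0  1  2  3  4  5  6  7  8  9 10 11 12 13 14 15 16 17 18 19 20 21 22
dp  0  -  -  1  -  -  2  -  1  3  1  1  4  2  2  5  2  3  2  2  2  2  2
(- denotes ∞ / unreachable)

3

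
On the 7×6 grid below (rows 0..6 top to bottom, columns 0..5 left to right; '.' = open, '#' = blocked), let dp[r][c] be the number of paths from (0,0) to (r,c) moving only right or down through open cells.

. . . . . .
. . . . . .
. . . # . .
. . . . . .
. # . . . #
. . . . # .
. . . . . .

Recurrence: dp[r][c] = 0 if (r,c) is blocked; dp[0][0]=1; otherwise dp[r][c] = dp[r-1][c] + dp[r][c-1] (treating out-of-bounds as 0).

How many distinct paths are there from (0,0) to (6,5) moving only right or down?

r\c   0   1   2   3   4   5
  0   1   1   1   1   1   1
  1   1   2   3   4   5   6
  2   1   3   6   0   5  11
  3   1   4  10  10  15  26
  4   1   0  10  20  35   0
  5   1   1  11  31   0   0
  6   1   2  13  44  44  44

44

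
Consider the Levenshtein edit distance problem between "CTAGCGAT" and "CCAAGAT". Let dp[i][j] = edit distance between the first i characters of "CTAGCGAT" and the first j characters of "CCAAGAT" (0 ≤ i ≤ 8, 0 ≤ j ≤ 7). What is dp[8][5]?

5

   ''  C  C  A  A  G  A  T
''  0  1  2  3  4  5  6  7
 C  1  0  1  2  3  4  5  6
 T  2  1  1  2  3  4  5  5
 A  3  2  2  1  2  3  4  5
 G  4  3  3  2  2  2  3  4
 C  5  4  3  3  3  3  3  4
 G  6  5  4  4  4  3  4  4
 A  7  6  5  4  4  4  3  4
 T  8  7  6  5  5  5  4  3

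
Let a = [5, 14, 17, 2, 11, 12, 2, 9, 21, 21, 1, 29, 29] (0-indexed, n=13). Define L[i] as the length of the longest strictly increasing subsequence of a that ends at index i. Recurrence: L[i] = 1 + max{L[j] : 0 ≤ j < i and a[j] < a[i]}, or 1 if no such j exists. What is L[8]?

4

   i    0    1    2    3    4    5    6    7    8    9   10   11   12
a[i]    5   14   17    2   11   12    2    9   21   21    1   29   29
L[i]    1    2    3    1    2    3    1    2    4    4    1    5    5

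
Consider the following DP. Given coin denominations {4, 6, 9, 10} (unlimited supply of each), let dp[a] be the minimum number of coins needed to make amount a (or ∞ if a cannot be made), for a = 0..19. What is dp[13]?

2

 a  0  1  2  3  4  5  6  7  8  9 10 11 12 13 14 15 16 17 18 19
dp  0  -  -  -  1  -  1  -  2  1  1  -  2  2  2  2  2  3  2  2
(- denotes ∞ / unreachable)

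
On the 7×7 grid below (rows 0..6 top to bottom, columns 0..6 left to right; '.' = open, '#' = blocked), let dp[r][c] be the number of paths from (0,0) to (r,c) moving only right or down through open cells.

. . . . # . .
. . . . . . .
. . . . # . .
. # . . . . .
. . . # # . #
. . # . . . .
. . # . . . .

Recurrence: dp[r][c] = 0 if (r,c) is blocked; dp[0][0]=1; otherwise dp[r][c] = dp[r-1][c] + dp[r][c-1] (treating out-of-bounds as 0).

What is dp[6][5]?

r\c   0   1   2   3   4   5   6
  0   1   1   1   1   0   0   0
  1   1   2   3   4   4   4   4
  2   1   3   6  10   0   4   8
  3   1   0   6  16  16  20  28
  4   1   1   7   0   0  20   0
  5   1   2   0   0   0  20  20
  6   1   3   0   0   0  20  40

20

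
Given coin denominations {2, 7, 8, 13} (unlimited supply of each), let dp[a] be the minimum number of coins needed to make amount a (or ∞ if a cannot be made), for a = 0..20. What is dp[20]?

2

 a  0  1  2  3  4  5  6  7  8  9 10 11 12 13 14 15 16 17 18 19 20
dp  0  -  1  -  2  -  3  1  1  2  2  3  3  1  2  2  2  3  3  4  2
(- denotes ∞ / unreachable)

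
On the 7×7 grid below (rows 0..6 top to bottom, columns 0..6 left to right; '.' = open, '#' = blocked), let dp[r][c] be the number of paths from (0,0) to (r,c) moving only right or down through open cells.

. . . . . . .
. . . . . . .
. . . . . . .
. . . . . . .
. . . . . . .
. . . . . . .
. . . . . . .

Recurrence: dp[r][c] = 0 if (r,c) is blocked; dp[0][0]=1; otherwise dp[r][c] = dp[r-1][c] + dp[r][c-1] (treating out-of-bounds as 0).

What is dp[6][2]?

28

r\c   0   1   2   3   4   5   6
  0   1   1   1   1   1   1   1
  1   1   2   3   4   5   6   7
  2   1   3   6  10  15  21  28
  3   1   4  10  20  35  56  84
  4   1   5  15  35  70 126 210
  5   1   6  21  56 126 252 462
  6   1   7  28  84 210 462 924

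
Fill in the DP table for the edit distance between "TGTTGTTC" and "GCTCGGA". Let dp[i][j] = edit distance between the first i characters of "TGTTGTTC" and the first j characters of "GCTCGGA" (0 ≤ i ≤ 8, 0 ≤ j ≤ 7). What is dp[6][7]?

   ''  G  C  T  C  G  G  A
''  0  1  2  3  4  5  6  7
 T  1  1  2  2  3  4  5  6
 G  2  1  2  3  3  3  4  5
 T  3  2  2  2  3  4  4  5
 T  4  3  3  2  3  4  5  5
 G  5  4  4  3  3  3  4  5
 T  6  5  5  4  4  4  4  5
 T  7  6  6  5  5  5  5  5
 C  8  7  6  6  5  6  6  6

5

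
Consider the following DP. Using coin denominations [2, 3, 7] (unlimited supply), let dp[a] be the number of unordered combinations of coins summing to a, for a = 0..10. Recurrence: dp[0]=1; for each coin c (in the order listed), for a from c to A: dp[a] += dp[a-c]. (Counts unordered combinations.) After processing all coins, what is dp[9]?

3

after  coin     0     1     2     3     4     5     6     7     8     9    10
          2     1     0     1     0     1     0     1     0     1     0     1
          3     1     0     1     1     1     1     2     1     2     2     2
          7     1     0     1     1     1     1     2     2     2     3     3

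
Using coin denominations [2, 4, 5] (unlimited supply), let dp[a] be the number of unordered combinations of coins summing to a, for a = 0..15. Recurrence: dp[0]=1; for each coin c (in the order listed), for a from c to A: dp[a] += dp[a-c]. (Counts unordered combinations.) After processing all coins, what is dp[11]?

after  coin     0     1     2     3     4     5     6     7     8     9    10    11    12    13    14    15
          2     1     0     1     0     1     0     1     0     1     0     1     0     1     0     1     0
          4     1     0     1     0     2     0     2     0     3     0     3     0     4     0     4     0
          5     1     0     1     0     2     1     2     1     3     2     4     2     5     3     6     4

2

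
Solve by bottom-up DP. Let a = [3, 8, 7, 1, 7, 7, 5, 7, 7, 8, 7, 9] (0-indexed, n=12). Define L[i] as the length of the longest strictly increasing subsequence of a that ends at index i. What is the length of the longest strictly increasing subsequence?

   i    0    1    2    3    4    5    6    7    8    9   10   11
a[i]    3    8    7    1    7    7    5    7    7    8    7    9
L[i]    1    2    2    1    2    2    2    3    3    4    3    5

5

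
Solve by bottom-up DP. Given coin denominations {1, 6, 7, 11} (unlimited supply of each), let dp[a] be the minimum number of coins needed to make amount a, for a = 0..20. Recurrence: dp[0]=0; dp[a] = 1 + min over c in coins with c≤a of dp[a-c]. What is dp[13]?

2

 a  0  1  2  3  4  5  6  7  8  9 10 11 12 13 14 15 16 17 18 19 20
dp  0  1  2  3  4  5  1  1  2  3  4  1  2  2  2  3  4  2  2  3  3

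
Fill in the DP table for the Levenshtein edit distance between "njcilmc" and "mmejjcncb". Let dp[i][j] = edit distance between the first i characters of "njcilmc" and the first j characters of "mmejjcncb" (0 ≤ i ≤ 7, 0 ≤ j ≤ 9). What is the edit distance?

8

   ''  m  m  e  j  j  c  n  c  b
''  0  1  2  3  4  5  6  7  8  9
 n  1  1  2  3  4  5  6  6  7  8
 j  2  2  2  3  3  4  5  6  7  8
 c  3  3  3  3  4  4  4  5  6  7
 i  4  4  4  4  4  5  5  5  6  7
 l  5  5  5  5  5  5  6  6  6  7
 m  6  5  5  6  6  6  6  7  7  7
 c  7  6  6  6  7  7  6  7  7  8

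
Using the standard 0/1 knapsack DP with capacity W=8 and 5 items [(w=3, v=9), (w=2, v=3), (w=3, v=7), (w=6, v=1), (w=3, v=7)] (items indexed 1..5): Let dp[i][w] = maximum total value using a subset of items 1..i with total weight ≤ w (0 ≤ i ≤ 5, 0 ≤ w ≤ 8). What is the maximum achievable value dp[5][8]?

i\w   0   1   2   3   4   5   6   7   8
  0   0   0   0   0   0   0   0   0   0
  1   0   0   0   9   9   9   9   9   9
  2   0   0   3   9   9  12  12  12  12
  3   0   0   3   9   9  12  16  16  19
  4   0   0   3   9   9  12  16  16  19
  5   0   0   3   9   9  12  16  16  19

19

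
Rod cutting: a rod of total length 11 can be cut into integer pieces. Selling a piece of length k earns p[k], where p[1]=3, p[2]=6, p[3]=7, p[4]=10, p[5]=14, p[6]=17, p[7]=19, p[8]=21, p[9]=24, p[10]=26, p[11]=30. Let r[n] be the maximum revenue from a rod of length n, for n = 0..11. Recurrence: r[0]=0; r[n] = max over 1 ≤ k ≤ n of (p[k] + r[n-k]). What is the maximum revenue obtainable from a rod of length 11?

   n    0    1    2    3    4    5    6    7    8    9   10   11
r[n]    0    3    6    9   12   15   18   21   24   27   30   33

33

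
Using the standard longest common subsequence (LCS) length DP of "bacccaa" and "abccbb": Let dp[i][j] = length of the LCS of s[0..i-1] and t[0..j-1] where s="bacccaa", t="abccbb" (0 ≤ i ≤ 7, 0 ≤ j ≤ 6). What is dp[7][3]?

2

   ''  a  b  c  c  b  b
''  0  0  0  0  0  0  0
 b  0  0  1  1  1  1  1
 a  0  1  1  1  1  1  1
 c  0  1  1  2  2  2  2
 c  0  1  1  2  3  3  3
 c  0  1  1  2  3  3  3
 a  0  1  1  2  3  3  3
 a  0  1  1  2  3  3  3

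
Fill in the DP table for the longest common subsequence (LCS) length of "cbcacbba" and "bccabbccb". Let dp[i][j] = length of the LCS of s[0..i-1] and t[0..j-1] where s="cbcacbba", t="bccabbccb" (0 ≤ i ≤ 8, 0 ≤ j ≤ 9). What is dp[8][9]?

5

   ''  b  c  c  a  b  b  c  c  b
''  0  0  0  0  0  0  0  0  0  0
 c  0  0  1  1  1  1  1  1  1  1
 b  0  1  1  1  1  2  2  2  2  2
 c  0  1  2  2  2  2  2  3  3  3
 a  0  1  2  2  3  3  3  3  3  3
 c  0  1  2  3  3  3  3  4  4  4
 b  0  1  2  3  3  4  4  4  4  5
 b  0  1  2  3  3  4  5  5  5  5
 a  0  1  2  3  4  4  5  5  5  5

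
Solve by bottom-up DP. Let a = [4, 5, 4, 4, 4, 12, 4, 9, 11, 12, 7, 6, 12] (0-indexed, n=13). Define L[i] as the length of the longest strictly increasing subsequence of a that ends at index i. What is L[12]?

5

   i    0    1    2    3    4    5    6    7    8    9   10   11   12
a[i]    4    5    4    4    4   12    4    9   11   12    7    6   12
L[i]    1    2    1    1    1    3    1    3    4    5    3    3    5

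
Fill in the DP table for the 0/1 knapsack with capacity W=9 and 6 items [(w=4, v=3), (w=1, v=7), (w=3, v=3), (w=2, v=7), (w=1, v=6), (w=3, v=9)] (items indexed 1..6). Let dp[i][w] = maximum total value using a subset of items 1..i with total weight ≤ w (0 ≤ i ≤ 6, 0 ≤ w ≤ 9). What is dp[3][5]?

i\w   0   1   2   3   4   5   6   7   8   9
  0   0   0   0   0   0   0   0   0   0   0
  1   0   0   0   0   3   3   3   3   3   3
  2   0   7   7   7   7  10  10  10  10  10
  3   0   7   7   7  10  10  10  10  13  13
  4   0   7   7  14  14  14  17  17  17  17
  5   0   7  13  14  20  20  20  23  23  23
  6   0   7  13  14  20  22  23  29  29  29

10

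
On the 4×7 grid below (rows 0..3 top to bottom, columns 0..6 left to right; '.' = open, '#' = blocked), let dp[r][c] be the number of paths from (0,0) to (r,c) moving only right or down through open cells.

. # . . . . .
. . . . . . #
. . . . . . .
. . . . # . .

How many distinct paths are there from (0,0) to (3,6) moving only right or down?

r\c   0   1   2   3   4   5   6
  0   1   0   0   0   0   0   0
  1   1   1   1   1   1   1   0
  2   1   2   3   4   5   6   6
  3   1   3   6  10   0   6  12

12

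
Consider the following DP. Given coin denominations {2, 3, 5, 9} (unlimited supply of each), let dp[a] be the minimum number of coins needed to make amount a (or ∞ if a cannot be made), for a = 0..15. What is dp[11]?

 a  0  1  2  3  4  5  6  7  8  9 10 11 12 13 14 15
dp  0  -  1  1  2  1  2  2  2  1  2  2  2  3  2  3
(- denotes ∞ / unreachable)

2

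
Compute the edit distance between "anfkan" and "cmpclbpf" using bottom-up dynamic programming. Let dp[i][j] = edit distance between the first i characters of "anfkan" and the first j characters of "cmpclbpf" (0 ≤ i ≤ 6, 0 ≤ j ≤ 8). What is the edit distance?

8

   ''  c  m  p  c  l  b  p  f
''  0  1  2  3  4  5  6  7  8
 a  1  1  2  3  4  5  6  7  8
 n  2  2  2  3  4  5  6  7  8
 f  3  3  3  3  4  5  6  7  7
 k  4  4  4  4  4  5  6  7  8
 a  5  5  5  5  5  5  6  7  8
 n  6  6  6  6  6  6  6  7  8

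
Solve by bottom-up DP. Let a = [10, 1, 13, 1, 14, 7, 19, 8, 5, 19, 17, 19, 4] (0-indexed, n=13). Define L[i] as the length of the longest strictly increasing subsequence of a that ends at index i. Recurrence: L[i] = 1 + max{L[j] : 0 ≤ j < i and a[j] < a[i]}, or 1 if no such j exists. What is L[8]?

   i    0    1    2    3    4    5    6    7    8    9   10   11   12
a[i]   10    1   13    1   14    7   19    8    5   19   17   19    4
L[i]    1    1    2    1    3    2    4    3    2    4    4    5    2

2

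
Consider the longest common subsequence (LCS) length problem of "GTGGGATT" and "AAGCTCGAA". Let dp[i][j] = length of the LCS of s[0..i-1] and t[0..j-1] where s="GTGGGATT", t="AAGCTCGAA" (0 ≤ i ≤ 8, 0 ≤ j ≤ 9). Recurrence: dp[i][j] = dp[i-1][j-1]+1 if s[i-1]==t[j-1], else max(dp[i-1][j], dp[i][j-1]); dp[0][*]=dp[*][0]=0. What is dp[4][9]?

3

   ''  A  A  G  C  T  C  G  A  A
''  0  0  0  0  0  0  0  0  0  0
 G  0  0  0  1  1  1  1  1  1  1
 T  0  0  0  1  1  2  2  2  2  2
 G  0  0  0  1  1  2  2  3  3  3
 G  0  0  0  1  1  2  2  3  3  3
 G  0  0  0  1  1  2  2  3  3  3
 A  0  1  1  1  1  2  2  3  4  4
 T  0  1  1  1  1  2  2  3  4  4
 T  0  1  1  1  1  2  2  3  4  4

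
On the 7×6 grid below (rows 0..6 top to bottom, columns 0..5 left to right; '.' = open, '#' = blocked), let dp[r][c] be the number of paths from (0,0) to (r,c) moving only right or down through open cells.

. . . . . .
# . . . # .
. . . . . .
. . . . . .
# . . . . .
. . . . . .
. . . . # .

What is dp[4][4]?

31

r\c   0   1   2   3   4   5
  0   1   1   1   1   1   1
  1   0   1   2   3   0   1
  2   0   1   3   6   6   7
  3   0   1   4  10  16  23
  4   0   1   5  15  31  54
  5   0   1   6  21  52 106
  6   0   1   7  28   0 106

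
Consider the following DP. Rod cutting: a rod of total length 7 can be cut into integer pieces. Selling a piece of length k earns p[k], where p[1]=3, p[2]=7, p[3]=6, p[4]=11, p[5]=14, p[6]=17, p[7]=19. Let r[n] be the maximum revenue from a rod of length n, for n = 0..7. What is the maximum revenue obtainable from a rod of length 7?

   n    0    1    2    3    4    5    6    7
r[n]    0    3    7   10   14   17   21   24

24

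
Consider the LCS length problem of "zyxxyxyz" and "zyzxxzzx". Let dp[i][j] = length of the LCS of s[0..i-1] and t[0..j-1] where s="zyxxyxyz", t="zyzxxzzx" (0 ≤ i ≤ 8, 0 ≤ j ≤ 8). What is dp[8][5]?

4

   ''  z  y  z  x  x  z  z  x
''  0  0  0  0  0  0  0  0  0
 z  0  1  1  1  1  1  1  1  1
 y  0  1  2  2  2  2  2  2  2
 x  0  1  2  2  3  3  3  3  3
 x  0  1  2  2  3  4  4  4  4
 y  0  1  2  2  3  4  4  4  4
 x  0  1  2  2  3  4  4  4  5
 y  0  1  2  2  3  4  4  4  5
 z  0  1  2  3  3  4  5  5  5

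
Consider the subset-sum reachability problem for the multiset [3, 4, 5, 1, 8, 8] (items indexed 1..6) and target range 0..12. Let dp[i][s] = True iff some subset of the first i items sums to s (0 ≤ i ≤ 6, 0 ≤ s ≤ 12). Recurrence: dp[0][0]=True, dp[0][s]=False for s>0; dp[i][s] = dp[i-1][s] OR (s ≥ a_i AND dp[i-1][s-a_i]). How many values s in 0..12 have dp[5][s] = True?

i\s   0   1   2   3   4   5   6   7   8   9  10  11  12
  0   T   F   F   F   F   F   F   F   F   F   F   F   F
  1   T   F   F   T   F   F   F   F   F   F   F   F   F
  2   T   F   F   T   T   F   F   T   F   F   F   F   F
  3   T   F   F   T   T   T   F   T   T   T   F   F   T
  4   T   T   F   T   T   T   T   T   T   T   T   F   T
  5   T   T   F   T   T   T   T   T   T   T   T   T   T
  6   T   T   F   T   T   T   T   T   T   T   T   T   T

12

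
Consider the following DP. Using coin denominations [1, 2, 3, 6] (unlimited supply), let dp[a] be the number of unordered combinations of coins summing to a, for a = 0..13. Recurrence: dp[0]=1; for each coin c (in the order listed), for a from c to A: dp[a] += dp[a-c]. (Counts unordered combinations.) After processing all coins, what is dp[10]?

18

after  coin     0     1     2     3     4     5     6     7     8     9    10    11    12    13
          1     1     1     1     1     1     1     1     1     1     1     1     1     1     1
          2     1     1     2     2     3     3     4     4     5     5     6     6     7     7
          3     1     1     2     3     4     5     7     8    10    12    14    16    19    21
          6     1     1     2     3     4     5     8     9    12    15    18    21    27    30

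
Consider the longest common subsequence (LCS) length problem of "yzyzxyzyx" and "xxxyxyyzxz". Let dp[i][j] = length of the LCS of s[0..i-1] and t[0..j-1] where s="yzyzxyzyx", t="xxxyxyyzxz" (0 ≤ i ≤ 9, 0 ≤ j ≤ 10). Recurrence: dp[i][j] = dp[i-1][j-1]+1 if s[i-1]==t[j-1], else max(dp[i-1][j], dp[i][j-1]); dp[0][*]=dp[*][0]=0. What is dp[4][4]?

1

   ''  x  x  x  y  x  y  y  z  x  z
''  0  0  0  0  0  0  0  0  0  0  0
 y  0  0  0  0  1  1  1  1  1  1  1
 z  0  0  0  0  1  1  1  1  2  2  2
 y  0  0  0  0  1  1  2  2  2  2  2
 z  0  0  0  0  1  1  2  2  3  3  3
 x  0  1  1  1  1  2  2  2  3  4  4
 y  0  1  1  1  2  2  3  3  3  4  4
 z  0  1  1  1  2  2  3  3  4  4  5
 y  0  1  1  1  2  2  3  4  4  4  5
 x  0  1  2  2  2  3  3  4  4  5  5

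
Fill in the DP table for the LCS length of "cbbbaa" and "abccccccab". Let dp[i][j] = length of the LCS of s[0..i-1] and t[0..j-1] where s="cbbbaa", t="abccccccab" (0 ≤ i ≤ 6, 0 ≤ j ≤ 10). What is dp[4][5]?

   ''  a  b  c  c  c  c  c  c  a  b
''  0  0  0  0  0  0  0  0  0  0  0
 c  0  0  0  1  1  1  1  1  1  1  1
 b  0  0  1  1  1  1  1  1  1  1  2
 b  0  0  1  1  1  1  1  1  1  1  2
 b  0  0  1  1  1  1  1  1  1  1  2
 a  0  1  1  1  1  1  1  1  1  2  2
 a  0  1  1  1  1  1  1  1  1  2  2

1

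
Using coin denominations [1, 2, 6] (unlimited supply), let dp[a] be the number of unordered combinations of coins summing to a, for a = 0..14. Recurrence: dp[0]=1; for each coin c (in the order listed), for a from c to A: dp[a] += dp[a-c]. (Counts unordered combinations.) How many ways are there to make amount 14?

after  coin     0     1     2     3     4     5     6     7     8     9    10    11    12    13    14
          1     1     1     1     1     1     1     1     1     1     1     1     1     1     1     1
          2     1     1     2     2     3     3     4     4     5     5     6     6     7     7     8
          6     1     1     2     2     3     3     5     5     7     7     9     9    12    12    15

15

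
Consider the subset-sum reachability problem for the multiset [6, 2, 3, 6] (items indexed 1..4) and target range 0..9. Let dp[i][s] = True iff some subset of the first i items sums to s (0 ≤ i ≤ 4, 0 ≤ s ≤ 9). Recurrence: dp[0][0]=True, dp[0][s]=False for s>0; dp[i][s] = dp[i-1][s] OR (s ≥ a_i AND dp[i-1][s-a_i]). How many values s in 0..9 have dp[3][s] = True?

i\s   0   1   2   3   4   5   6   7   8   9
  0   T   F   F   F   F   F   F   F   F   F
  1   T   F   F   F   F   F   T   F   F   F
  2   T   F   T   F   F   F   T   F   T   F
  3   T   F   T   T   F   T   T   F   T   T
  4   T   F   T   T   F   T   T   F   T   T

7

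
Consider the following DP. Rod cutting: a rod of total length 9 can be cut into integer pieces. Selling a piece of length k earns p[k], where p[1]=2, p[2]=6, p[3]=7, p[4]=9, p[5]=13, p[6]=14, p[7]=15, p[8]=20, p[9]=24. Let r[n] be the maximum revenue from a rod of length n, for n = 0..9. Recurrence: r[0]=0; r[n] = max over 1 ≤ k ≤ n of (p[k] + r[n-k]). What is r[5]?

   n    0    1    2    3    4    5    6    7    8    9
r[n]    0    2    6    8   12   14   18   20   24   26

14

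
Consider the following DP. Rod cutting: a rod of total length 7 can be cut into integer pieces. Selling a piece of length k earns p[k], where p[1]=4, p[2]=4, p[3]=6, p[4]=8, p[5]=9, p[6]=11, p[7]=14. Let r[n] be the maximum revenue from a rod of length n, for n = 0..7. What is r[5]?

20

   n    0    1    2    3    4    5    6    7
r[n]    0    4    8   12   16   20   24   28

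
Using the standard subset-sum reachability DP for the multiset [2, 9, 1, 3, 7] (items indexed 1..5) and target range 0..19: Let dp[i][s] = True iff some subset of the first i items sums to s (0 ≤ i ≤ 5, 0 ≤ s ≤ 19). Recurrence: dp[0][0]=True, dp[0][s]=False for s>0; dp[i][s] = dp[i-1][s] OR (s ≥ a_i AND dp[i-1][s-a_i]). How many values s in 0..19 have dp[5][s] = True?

20

i\s   0   1   2   3   4   5   6   7   8   9  10  11  12  13  14  15  16  17  18  19
  0   T   F   F   F   F   F   F   F   F   F   F   F   F   F   F   F   F   F   F   F
  1   T   F   T   F   F   F   F   F   F   F   F   F   F   F   F   F   F   F   F   F
  2   T   F   T   F   F   F   F   F   F   T   F   T   F   F   F   F   F   F   F   F
  3   T   T   T   T   F   F   F   F   F   T   T   T   T   F   F   F   F   F   F   F
  4   T   T   T   T   T   T   T   F   F   T   T   T   T   T   T   T   F   F   F   F
  5   T   T   T   T   T   T   T   T   T   T   T   T   T   T   T   T   T   T   T   T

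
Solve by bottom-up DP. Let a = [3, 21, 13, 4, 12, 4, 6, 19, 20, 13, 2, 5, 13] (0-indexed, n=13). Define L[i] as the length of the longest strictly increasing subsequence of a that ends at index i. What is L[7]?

   i    0    1    2    3    4    5    6    7    8    9   10   11   12
a[i]    3   21   13    4   12    4    6   19   20   13    2    5   13
L[i]    1    2    2    2    3    2    3    4    5    4    1    3    4

4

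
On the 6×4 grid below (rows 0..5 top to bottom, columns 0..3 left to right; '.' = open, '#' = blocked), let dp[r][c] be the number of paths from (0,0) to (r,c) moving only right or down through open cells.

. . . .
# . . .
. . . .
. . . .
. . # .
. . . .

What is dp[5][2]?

1

r\c   0   1   2   3
  0   1   1   1   1
  1   0   1   2   3
  2   0   1   3   6
  3   0   1   4  10
  4   0   1   0  10
  5   0   1   1  11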